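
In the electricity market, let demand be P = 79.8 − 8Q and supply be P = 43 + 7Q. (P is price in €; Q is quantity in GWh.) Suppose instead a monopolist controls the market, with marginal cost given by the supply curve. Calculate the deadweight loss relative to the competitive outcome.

€5.46

Competitive equilibrium: 79.8 − 8Q = 43 + 7Q → Q* = 2.4533, P* = 60.1733.
Marginal revenue: MR = 79.8 − 16Q. Set MR = MC: 79.8 − 16Q = 43 + 7Q → Q_m = 1.6.
Price P_m = 79.8 − 8·1.6 = 67; MC(Q_m) = 43 + 7·1.6 = 54.2.
Competitive Q* = 2.4533, so ΔQ = 0.8533; wedge = 67 − 54.2 = 12.8.
Deadweight loss = ½ × 0.8533 × 12.8 = €5.46.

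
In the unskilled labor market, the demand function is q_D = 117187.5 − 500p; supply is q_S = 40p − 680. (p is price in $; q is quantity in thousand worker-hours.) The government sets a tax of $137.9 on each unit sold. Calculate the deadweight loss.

$352155.74 thousand

In inverse form: demand p = 234.375 − 0.002q, supply p = 17 + 0.025q.
Competitive equilibrium: 234.375 − 0.002q = 17 + 0.025q → q* = 8050.9259, p* = 218.2731.
With the tax, the buyer price exceeds the seller price by 137.9: (234.375 − 0.002q) − (17 + 0.025q) = 137.9 → q' = 2943.5185.
Δq = 8050.9259 − 2943.5185 = 5107.4074; the wedge equals the tax, 137.9.
Deadweight loss = ½ × 5107.4074 × 137.9 = $352155.74 thousand.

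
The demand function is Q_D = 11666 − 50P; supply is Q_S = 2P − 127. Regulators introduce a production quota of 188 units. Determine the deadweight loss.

4992.93

In inverse form: demand P = 233.32 − 0.02Q, supply P = 63.5 + 0.5Q.
Competitive equilibrium: 233.32 − 0.02Q = 63.5 + 0.5Q → Q* = 326.5769, P* = 226.7885.
At Q = 188: demand price = 233.32 − 0.02·188 = 229.56; supply price = 63.5 + 0.5·188 = 157.5.
ΔQ = 326.5769 − 188 = 138.5769; wedge = 229.56 − 157.5 = 72.06.
DWL = ½ × 138.5769 × 72.06 = 4992.93.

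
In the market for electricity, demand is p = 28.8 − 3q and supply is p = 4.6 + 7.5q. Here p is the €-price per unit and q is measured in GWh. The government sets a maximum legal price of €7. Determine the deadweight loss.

€20.68

Competitive equilibrium: 28.8 − 3q = 4.6 + 7.5q → q* = 2.3048, p* = 21.8857.
At the ceiling p = 7, quantity supplied = (7 − 4.6)/7.5 = 0.32.
Willingness to pay at q' = 0.32: 28.8 − 3·0.32 = 27.84.
Δq = 2.3048 − 0.32 = 1.9848; wedge = 27.84 − 7 = 20.84.
The triangle = ½ × 1.9848 × 20.84 = €20.68.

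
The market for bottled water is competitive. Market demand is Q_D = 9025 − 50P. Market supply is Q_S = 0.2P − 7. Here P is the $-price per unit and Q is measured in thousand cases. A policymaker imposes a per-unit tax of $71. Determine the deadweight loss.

In inverse form: demand P = 180.5 − 0.02Q, supply P = 35 + 5Q.
Competitive equilibrium: 180.5 − 0.02Q = 35 + 5Q → Q* = 28.9841, P* = 179.9203.
With the tax, the buyer price exceeds the seller price by 71: (180.5 − 0.02Q) − (35 + 5Q) = 71 → Q' = 14.8406.
ΔQ = 28.9841 − 14.8406 = 14.1435; the wedge equals the tax, 71.
Welfare loss = ½ × 14.1435 × 71 = $502.09 thousand.

$502.09 thousand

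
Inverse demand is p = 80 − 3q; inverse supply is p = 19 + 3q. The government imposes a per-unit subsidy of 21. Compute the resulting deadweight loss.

Competitive equilibrium: 80 − 3q = 19 + 3q → q* = 10.1667, p* = 49.5.
The subsidy lowers effective supply by 21: p = 3q − 2.
New quantity: 80 − 3q = 3q − 2 → q' = 13.6667.
Overproduction Δq = 13.6667 − 10.1667 = 3.5; wedge = subsidy = 21.
Deadweight loss = ½ × 3.5 × 21 = 36.75.

36.75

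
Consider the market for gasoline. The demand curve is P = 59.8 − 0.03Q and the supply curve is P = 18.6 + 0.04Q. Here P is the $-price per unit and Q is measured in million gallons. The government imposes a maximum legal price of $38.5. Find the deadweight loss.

Competitive equilibrium: 59.8 − 0.03Q = 18.6 + 0.04Q → Q* = 588.5714, P* = 42.1429.
At the ceiling P = 38.5, quantity supplied = (38.5 − 18.6)/0.04 = 497.5.
Willingness to pay at Q' = 497.5: 59.8 − 0.03·497.5 = 44.875.
ΔQ = 588.5714 − 497.5 = 91.0714; wedge = 44.875 − 38.5 = 6.375.
The triangle = ½ × 91.0714 × 6.375 = $290.29 million.

$290.29 million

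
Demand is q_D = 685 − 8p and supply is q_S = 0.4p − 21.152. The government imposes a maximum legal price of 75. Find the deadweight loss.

17.26

In inverse form: demand p = 85.625 − 0.125q, supply p = 52.88 + 2.5q.
Competitive equilibrium: 85.625 − 0.125q = 52.88 + 2.5q → q* = 12.4743, p* = 84.0657.
At the ceiling p = 75, quantity supplied = (75 − 52.88)/2.5 = 8.848.
Willingness to pay at q' = 8.848: 85.625 − 0.125·8.848 = 84.519.
Δq = 12.4743 − 8.848 = 3.6263; wedge = 84.519 − 75 = 9.519.
Deadweight loss = ½ × 3.6263 × 9.519 = 17.26.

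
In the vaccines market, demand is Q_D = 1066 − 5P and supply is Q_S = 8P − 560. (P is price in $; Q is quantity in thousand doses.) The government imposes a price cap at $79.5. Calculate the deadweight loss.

$21603.46 thousand

In inverse form: demand P = 213.2 − 0.2Q, supply P = 70 + 0.125Q.
Competitive equilibrium: 213.2 − 0.2Q = 70 + 0.125Q → Q* = 440.6154, P* = 125.0769.
At the ceiling P = 79.5, quantity supplied = (79.5 − 70)/0.125 = 76.
Willingness to pay at Q' = 76: 213.2 − 0.2·76 = 198.
ΔQ = 440.6154 − 76 = 364.6154; wedge = 198 − 79.5 = 118.5.
DWL = ½ × 364.6154 × 118.5 = $21603.46 thousand.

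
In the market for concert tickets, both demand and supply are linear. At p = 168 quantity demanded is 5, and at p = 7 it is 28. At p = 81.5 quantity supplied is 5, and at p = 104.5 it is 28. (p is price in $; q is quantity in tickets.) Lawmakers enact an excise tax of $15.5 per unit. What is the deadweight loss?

Demand slope = (7 − 168)/(28 − 5) = −7, so p = 203 − 7q.
Supply slope = (104.5 − 81.5)/(28 − 5) = 1, so p = 76.5 + q.
Competitive equilibrium: 203 − 7q = 76.5 + q → q* = 15.8125, p* = 92.3125.
With the tax, the buyer price exceeds the seller price by 15.5: (203 − 7q) − (76.5 + q) = 15.5 → q' = 13.875.
Δq = 15.8125 − 13.875 = 1.9375; the wedge equals the tax, 15.5.
The triangle = ½ × 1.9375 × 15.5 = $15.02.

$15.02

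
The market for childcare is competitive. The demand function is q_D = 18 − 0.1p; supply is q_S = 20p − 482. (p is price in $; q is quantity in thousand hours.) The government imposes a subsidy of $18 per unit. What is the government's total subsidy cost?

$311.46 thousand

In inverse form: demand p = 180 − 10q, supply p = 24.1 + 0.05q.
Competitive equilibrium: 180 − 10q = 24.1 + 0.05q → q* = 15.5124, p* = 24.8756.
The subsidy lowers effective supply by 18: p = 6.1 + 0.05q.
New quantity: 180 − 10q = 6.1 + 0.05q → q' = 17.3035.
Total subsidy cost = 18 × 17.3035 = $311.46 thousand.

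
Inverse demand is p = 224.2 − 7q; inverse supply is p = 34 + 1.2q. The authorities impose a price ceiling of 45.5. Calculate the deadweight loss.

Competitive equilibrium: 224.2 − 7q = 34 + 1.2q → q* = 23.1951, p* = 61.8341.
At the ceiling p = 45.5, quantity supplied = (45.5 − 34)/1.2 = 9.5833.
Willingness to pay at q' = 9.5833: 224.2 − 7·9.5833 = 157.1169.
Δq = 23.1951 − 9.5833 = 13.6118; wedge = 157.1169 − 45.5 = 111.6169.
Welfare loss = ½ × 13.6118 × 111.6169 = 759.65.

759.65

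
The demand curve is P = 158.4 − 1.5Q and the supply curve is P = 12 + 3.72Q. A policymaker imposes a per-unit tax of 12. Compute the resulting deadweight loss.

13.79

Competitive equilibrium: 158.4 − 1.5Q = 12 + 3.72Q → Q* = 28.046, P* = 116.331.
With the tax, the buyer price exceeds the seller price by 12: (158.4 − 1.5Q) − (12 + 3.72Q) = 12 → Q' = 25.7471.
ΔQ = 28.046 − 25.7471 = 2.2989; the wedge equals the tax, 12.
The triangle = ½ × 2.2989 × 12 = 13.79.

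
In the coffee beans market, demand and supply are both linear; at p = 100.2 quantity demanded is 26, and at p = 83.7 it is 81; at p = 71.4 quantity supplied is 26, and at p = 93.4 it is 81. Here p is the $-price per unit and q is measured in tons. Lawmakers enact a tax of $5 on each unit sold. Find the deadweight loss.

$17.86

Demand slope = (83.7 − 100.2)/(81 − 26) = −0.3, so p = 108 − 0.3q.
Supply slope = (93.4 − 71.4)/(81 − 26) = 0.4, so p = 61 + 0.4q.
Competitive equilibrium: 108 − 0.3q = 61 + 0.4q → q* = 67.1429, p* = 87.8571.
With the tax, the buyer price exceeds the seller price by 5: (108 − 0.3q) − (61 + 0.4q) = 5 → q' = 60.
Δq = 67.1429 − 60 = 7.1429; the wedge equals the tax, 5.
Welfare loss = ½ × 7.1429 × 5 = $17.86.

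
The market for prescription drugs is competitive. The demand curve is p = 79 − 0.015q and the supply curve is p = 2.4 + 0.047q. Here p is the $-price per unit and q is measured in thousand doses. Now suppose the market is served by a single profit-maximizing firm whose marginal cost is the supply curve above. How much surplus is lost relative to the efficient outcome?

Competitive equilibrium: 79 − 0.015q = 2.4 + 0.047q → q* = 1235.48387, p* = 60.46774.
Marginal revenue: MR = 79 − 0.03q. Set MR = MC: 79 − 0.03q = 2.4 + 0.047q → q_m = 994.80519.
Price p_m = 79 − 0.015·994.80519 = 64.07792; MC(q_m) = 2.4 + 0.047·994.80519 = 49.15584.
Competitive q* = 1235.48387, so Δq = 240.67868; wedge = 64.07792 − 49.15584 = 14.92208.
The triangle = ½ × 240.67868 × 14.92208 = $1795.71 thousand.

$1795.71 thousand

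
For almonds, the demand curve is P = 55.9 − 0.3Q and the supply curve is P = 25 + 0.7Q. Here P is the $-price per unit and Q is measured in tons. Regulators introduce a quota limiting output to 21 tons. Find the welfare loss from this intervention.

$49.005

Competitive equilibrium: 55.9 − 0.3Q = 25 + 0.7Q → Q* = 30.9, P* = 46.63.
At Q = 21: demand price = 55.9 − 0.3·21 = 49.6; supply price = 25 + 0.7·21 = 39.7.
ΔQ = 30.9 − 21 = 9.9; wedge = 49.6 − 39.7 = 9.9.
The triangle = ½ × 9.9 × 9.9 = $49.005.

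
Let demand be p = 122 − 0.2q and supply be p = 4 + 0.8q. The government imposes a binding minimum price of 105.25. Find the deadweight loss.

Competitive equilibrium: 122 − 0.2q = 4 + 0.8q → q* = 118, p* = 98.4.
At the floor p = 105.25, quantity demanded = (122 − 105.25)/0.2 = 83.75.
Sellers' marginal cost at q' = 83.75: 4 + 0.8·83.75 = 71.
Δq = 118 − 83.75 = 34.25; wedge = 105.25 − 71 = 34.25.
Deadweight loss = ½ × 34.25 × 34.25 = 586.53.

586.53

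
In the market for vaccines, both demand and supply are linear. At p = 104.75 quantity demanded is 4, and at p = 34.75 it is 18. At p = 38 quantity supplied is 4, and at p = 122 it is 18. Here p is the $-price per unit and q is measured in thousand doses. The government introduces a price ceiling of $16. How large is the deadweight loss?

$521.22 thousand

Demand slope = (34.75 − 104.75)/(18 − 4) = −5, so p = 124.75 − 5q.
Supply slope = (122 − 38)/(18 − 4) = 6, so p = 14 + 6q.
Competitive equilibrium: 124.75 − 5q = 14 + 6q → q* = 10.0682, p* = 74.4091.
At the ceiling p = 16, quantity supplied = (16 − 14)/6 = 0.3333.
Willingness to pay at q' = 0.3333: 124.75 − 5·0.3333 = 123.0835.
Δq = 10.0682 − 0.3333 = 9.7349; wedge = 123.0835 − 16 = 107.0835.
Deadweight loss = ½ × 9.7349 × 107.0835 = $521.22 thousand.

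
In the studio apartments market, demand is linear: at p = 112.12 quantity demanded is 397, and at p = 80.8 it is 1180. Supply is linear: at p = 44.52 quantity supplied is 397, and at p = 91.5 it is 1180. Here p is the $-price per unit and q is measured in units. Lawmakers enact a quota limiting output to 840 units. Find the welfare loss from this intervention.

$2714.45

Demand slope = (80.8 − 112.12)/(1180 − 397) = −0.04, so p = 128 − 0.04q.
Supply slope = (91.5 − 44.52)/(1180 − 397) = 0.06, so p = 20.7 + 0.06q.
Competitive equilibrium: 128 − 0.04q = 20.7 + 0.06q → q* = 1073, p* = 85.08.
At q = 840: demand price = 128 − 0.04·840 = 94.4; supply price = 20.7 + 0.06·840 = 71.1.
Δq = 1073 − 840 = 233; wedge = 94.4 − 71.1 = 23.3.
Welfare loss = ½ × 233 × 23.3 = $2714.45.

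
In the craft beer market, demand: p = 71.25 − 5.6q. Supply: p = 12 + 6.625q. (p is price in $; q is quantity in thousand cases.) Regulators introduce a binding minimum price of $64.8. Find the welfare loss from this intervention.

Competitive equilibrium: 71.25 − 5.6q = 12 + 6.625q → q* = 4.8466, p* = 44.1089.
At the floor p = 64.8, quantity demanded = (71.25 − 64.8)/5.6 = 1.1518.
Sellers' marginal cost at q' = 1.1518: 12 + 6.625·1.1518 = 19.6307.
Δq = 4.8466 − 1.1518 = 3.6948; wedge = 64.8 − 19.6307 = 45.1693.
Deadweight loss = ½ × 3.6948 × 45.1693 = $83.45 thousand.

$83.45 thousand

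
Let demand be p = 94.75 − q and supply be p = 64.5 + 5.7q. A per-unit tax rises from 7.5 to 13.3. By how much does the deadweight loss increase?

9

Competitive equilibrium: 94.75 − q = 64.5 + 5.7q → q* = 4.5149, p* = 90.2351.
For a per-unit tax t: Δq = t/6.7, so DWL = ½·t·(t/6.7) = t²/13.4.
At t = 7.5: DWL = 4.198. At t = 13.3: DWL = 13.201.
Increase = 13.201 − 4.198 = 9.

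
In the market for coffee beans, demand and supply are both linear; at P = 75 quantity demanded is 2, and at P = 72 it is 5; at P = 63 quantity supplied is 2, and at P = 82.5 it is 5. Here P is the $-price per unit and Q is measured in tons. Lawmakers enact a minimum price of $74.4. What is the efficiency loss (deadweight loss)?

Demand slope = (72 − 75)/(5 − 2) = −1, so P = 77 − Q.
Supply slope = (82.5 − 63)/(5 − 2) = 6.5, so P = 50 + 6.5Q.
Competitive equilibrium: 77 − Q = 50 + 6.5Q → Q* = 3.6, P* = 73.4.
At the floor P = 74.4, quantity demanded = (77 − 74.4)/1 = 2.6.
Sellers' marginal cost at Q' = 2.6: 50 + 6.5·2.6 = 66.9.
ΔQ = 3.6 − 2.6 = 1; wedge = 74.4 − 66.9 = 7.5.
Welfare loss = ½ × 1 × 7.5 = $3.75.

$3.75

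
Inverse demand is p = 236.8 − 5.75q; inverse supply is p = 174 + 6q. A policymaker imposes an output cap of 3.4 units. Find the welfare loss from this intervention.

22.22

Competitive equilibrium: 236.8 − 5.75q = 174 + 6q → q* = 5.3447, p* = 206.0681.
At q = 3.4: demand price = 236.8 − 5.75·3.4 = 217.25; supply price = 174 + 6·3.4 = 194.4.
Δq = 5.3447 − 3.4 = 1.9447; wedge = 217.25 − 194.4 = 22.85.
The triangle = ½ × 1.9447 × 22.85 = 22.22.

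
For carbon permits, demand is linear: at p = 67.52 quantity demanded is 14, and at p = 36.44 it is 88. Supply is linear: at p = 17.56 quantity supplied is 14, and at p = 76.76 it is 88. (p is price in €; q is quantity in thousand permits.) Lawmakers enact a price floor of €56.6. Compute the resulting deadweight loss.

Demand slope = (36.44 − 67.52)/(88 − 14) = −0.42, so p = 73.4 − 0.42q.
Supply slope = (76.76 − 17.56)/(88 − 14) = 0.8, so p = 6.36 + 0.8q.
Competitive equilibrium: 73.4 − 0.42q = 6.36 + 0.8q → q* = 54.9508, p* = 50.3207.
At the floor p = 56.6, quantity demanded = (73.4 − 56.6)/0.42 = 40.
Sellers' marginal cost at q' = 40: 6.36 + 0.8·40 = 38.36.
Δq = 54.9508 − 40 = 14.9508; wedge = 56.6 − 38.36 = 18.24.
Welfare loss = ½ × 14.9508 × 18.24 = €136.35 thousand.

€136.35 thousand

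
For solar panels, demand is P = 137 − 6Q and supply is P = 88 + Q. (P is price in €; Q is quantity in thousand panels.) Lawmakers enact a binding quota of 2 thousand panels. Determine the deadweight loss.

Competitive equilibrium: 137 − 6Q = 88 + Q → Q* = 7, P* = 95.
At Q = 2: demand price = 137 − 6·2 = 125; supply price = 88 + 1·2 = 90.
ΔQ = 7 − 2 = 5; wedge = 125 − 90 = 35.
Deadweight loss = ½ × 5 × 35 = €87.50 thousand.

€87.50 thousand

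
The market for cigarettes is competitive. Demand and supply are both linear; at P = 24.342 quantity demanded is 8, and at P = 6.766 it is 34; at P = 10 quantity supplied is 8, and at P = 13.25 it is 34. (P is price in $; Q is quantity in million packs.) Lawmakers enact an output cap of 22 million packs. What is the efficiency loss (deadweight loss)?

$6.11 million

Demand slope = (6.766 − 24.342)/(34 − 8) = −0.676, so P = 29.75 − 0.676Q.
Supply slope = (13.25 − 10)/(34 − 8) = 0.125, so P = 9 + 0.125Q.
Competitive equilibrium: 29.75 − 0.676Q = 9 + 0.125Q → Q* = 25.9051, P* = 12.2381.
At Q = 22: demand price = 29.75 − 0.676·22 = 14.878; supply price = 9 + 0.125·22 = 11.75.
ΔQ = 25.9051 − 22 = 3.9051; wedge = 14.878 − 11.75 = 3.128.
DWL = ½ × 3.9051 × 3.128 = $6.11 million.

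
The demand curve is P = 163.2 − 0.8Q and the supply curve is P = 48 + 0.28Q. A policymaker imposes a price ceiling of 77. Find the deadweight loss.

5.17

Competitive equilibrium: 163.2 − 0.8Q = 48 + 0.28Q → Q* = 106.6667, P* = 77.8667.
At the ceiling P = 77, quantity supplied = (77 − 48)/0.28 = 103.5714.
Willingness to pay at Q' = 103.5714: 163.2 − 0.8·103.5714 = 80.3429.
ΔQ = 106.6667 − 103.5714 = 3.0953; wedge = 80.3429 − 77 = 3.3429.
The triangle = ½ × 3.0953 × 3.3429 = 5.17.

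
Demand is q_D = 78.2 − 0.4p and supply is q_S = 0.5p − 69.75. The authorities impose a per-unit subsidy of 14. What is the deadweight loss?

21.78

In inverse form: demand p = 195.5 − 2.5q, supply p = 139.5 + 2q.
Competitive equilibrium: 195.5 − 2.5q = 139.5 + 2q → q* = 12.4444, p* = 164.3889.
The subsidy lowers effective supply by 14: p = 125.5 + 2q.
New quantity: 195.5 − 2.5q = 125.5 + 2q → q' = 15.5556.
Overproduction Δq = 15.5556 − 12.4444 = 3.1112; wedge = subsidy = 14.
Welfare loss = ½ × 3.1112 × 14 = 21.78.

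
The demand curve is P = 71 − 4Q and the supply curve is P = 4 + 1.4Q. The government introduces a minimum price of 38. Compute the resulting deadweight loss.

46.67

Competitive equilibrium: 71 − 4Q = 4 + 1.4Q → Q* = 12.4074, P* = 21.3704.
At the floor P = 38, quantity demanded = (71 − 38)/4 = 8.25.
Sellers' marginal cost at Q' = 8.25: 4 + 1.4·8.25 = 15.55.
ΔQ = 12.4074 − 8.25 = 4.1574; wedge = 38 − 15.55 = 22.45.
Welfare loss = ½ × 4.1574 × 22.45 = 46.67.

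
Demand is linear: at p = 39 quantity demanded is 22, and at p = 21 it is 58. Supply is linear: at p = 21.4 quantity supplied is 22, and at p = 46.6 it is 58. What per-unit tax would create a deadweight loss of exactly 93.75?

Demand slope = (21 − 39)/(58 − 22) = −0.5, so p = 50 − 0.5q.
Supply slope = (46.6 − 21.4)/(58 − 22) = 0.7, so p = 6 + 0.7q.
Competitive equilibrium: 50 − 0.5q = 6 + 0.7q → q* = 36.6667, p* = 31.6667.
A tax t gives Δq = t/1.2 and wedge t, so DWL = t²/2.4.
t²/2.4 = 93.75 → t² = 225 → t = 15.

15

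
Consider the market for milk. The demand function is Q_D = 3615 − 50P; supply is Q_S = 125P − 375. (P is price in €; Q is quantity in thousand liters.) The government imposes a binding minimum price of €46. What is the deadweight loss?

In inverse form: demand P = 72.3 − 0.02Q, supply P = 3 + 0.008Q.
Competitive equilibrium: 72.3 − 0.02Q = 3 + 0.008Q → Q* = 2475, P* = 22.8.
At the floor P = 46, quantity demanded = (72.3 − 46)/0.02 = 1315.
Sellers' marginal cost at Q' = 1315: 3 + 0.008·1315 = 13.52.
ΔQ = 2475 − 1315 = 1160; wedge = 46 − 13.52 = 32.48.
Welfare loss = ½ × 1160 × 32.48 = €18838.40 thousand.

€18838.40 thousand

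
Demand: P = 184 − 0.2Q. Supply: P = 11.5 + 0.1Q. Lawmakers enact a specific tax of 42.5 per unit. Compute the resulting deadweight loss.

3010.42

Competitive equilibrium: 184 − 0.2Q = 11.5 + 0.1Q → Q* = 575, P* = 69.
With the tax, the buyer price exceeds the seller price by 42.5: (184 − 0.2Q) − (11.5 + 0.1Q) = 42.5 → Q' = 433.3333.
ΔQ = 575 − 433.3333 = 141.6667; the wedge equals the tax, 42.5.
The triangle = ½ × 141.6667 × 42.5 = 3010.42.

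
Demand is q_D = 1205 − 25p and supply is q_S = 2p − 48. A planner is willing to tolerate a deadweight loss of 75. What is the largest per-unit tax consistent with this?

9

In inverse form: demand p = 48.2 − 0.04q, supply p = 24 + 0.5q.
Competitive equilibrium: 48.2 − 0.04q = 24 + 0.5q → q* = 44.8148, p* = 46.4074.
A tax t gives Δq = t/0.54 and wedge t, so DWL = t²/1.08.
t²/1.08 = 75 → t² = 81 → t = 9.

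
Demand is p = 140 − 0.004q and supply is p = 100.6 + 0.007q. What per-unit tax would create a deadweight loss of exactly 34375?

27.5

Competitive equilibrium: 140 − 0.004q = 100.6 + 0.007q → q* = 3581.8182, p* = 125.6727.
A tax t gives Δq = t/0.011 and wedge t, so DWL = t²/0.022.
t²/0.022 = 34375 → t² = 756.25 → t = 27.5.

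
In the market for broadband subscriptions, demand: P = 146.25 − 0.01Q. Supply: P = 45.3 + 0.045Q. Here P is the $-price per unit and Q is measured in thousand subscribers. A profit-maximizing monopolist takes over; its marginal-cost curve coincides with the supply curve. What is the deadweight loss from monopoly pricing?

$2192.77 thousand

Competitive equilibrium: 146.25 − 0.01Q = 45.3 + 0.045Q → Q* = 1835.45455, P* = 127.89545.
Marginal revenue: MR = 146.25 − 0.02Q. Set MR = MC: 146.25 − 0.02Q = 45.3 + 0.045Q → Q_m = 1553.07692.
Price P_m = 146.25 − 0.01·1553.07692 = 130.71923; MC(Q_m) = 45.3 + 0.045·1553.07692 = 115.18846.
Competitive Q* = 1835.45455, so ΔQ = 282.37763; wedge = 130.71923 − 115.18846 = 15.53077.
Deadweight loss = ½ × 282.37763 × 15.53077 = $2192.77 thousand.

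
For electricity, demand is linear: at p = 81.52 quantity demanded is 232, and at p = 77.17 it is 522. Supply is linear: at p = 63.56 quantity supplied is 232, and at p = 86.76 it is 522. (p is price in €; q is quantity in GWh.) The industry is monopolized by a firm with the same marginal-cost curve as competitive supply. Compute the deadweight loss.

€156.59

Demand slope = (77.17 − 81.52)/(522 − 232) = −0.015, so p = 85 − 0.015q.
Supply slope = (86.76 − 63.56)/(522 − 232) = 0.08, so p = 45 + 0.08q.
Competitive equilibrium: 85 − 0.015q = 45 + 0.08q → q* = 421.0526, p* = 78.6842.
Marginal revenue: MR = 85 − 0.03q. Set MR = MC: 85 − 0.03q = 45 + 0.08q → q_m = 363.6364.
Price p_m = 85 − 0.015·363.6364 = 79.5455; MC(q_m) = 45 + 0.08·363.6364 = 74.0909.
Competitive q* = 421.0526, so Δq = 57.4162; wedge = 79.5455 − 74.0909 = 5.4546.
Deadweight loss = ½ × 57.4162 × 5.4546 = €156.59.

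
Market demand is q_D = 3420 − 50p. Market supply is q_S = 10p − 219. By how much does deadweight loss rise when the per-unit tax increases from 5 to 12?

495.83

In inverse form: demand p = 68.4 − 0.02q, supply p = 21.9 + 0.1q.
Competitive equilibrium: 68.4 − 0.02q = 21.9 + 0.1q → q* = 387.5, p* = 60.65.
For a per-unit tax t: Δq = t/0.12, so DWL = ½·t·(t/0.12) = t²/0.24.
At t = 5: DWL = 104.167. At t = 12: DWL = 600.
Increase = 600 − 104.167 = 495.83.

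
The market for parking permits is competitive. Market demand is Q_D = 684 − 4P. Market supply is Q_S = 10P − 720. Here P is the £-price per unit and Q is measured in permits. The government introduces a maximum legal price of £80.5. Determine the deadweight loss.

In inverse form: demand P = 171 − 0.25Q, supply P = 72 + 0.1Q.
Competitive equilibrium: 171 − 0.25Q = 72 + 0.1Q → Q* = 282.8571, P* = 100.2857.
At the ceiling P = 80.5, quantity supplied = (80.5 − 72)/0.1 = 85.
Willingness to pay at Q' = 85: 171 − 0.25·85 = 149.75.
ΔQ = 282.8571 − 85 = 197.8571; wedge = 149.75 − 80.5 = 69.25.
The triangle = ½ × 197.8571 × 69.25 = £6850.80.

£6850.80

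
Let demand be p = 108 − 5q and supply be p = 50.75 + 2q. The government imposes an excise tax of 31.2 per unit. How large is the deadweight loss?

69.53

Competitive equilibrium: 108 − 5q = 50.75 + 2q → q* = 8.1786, p* = 67.1071.
With the tax, the buyer price exceeds the seller price by 31.2: (108 − 5q) − (50.75 + 2q) = 31.2 → q' = 3.7214.
Δq = 8.1786 − 3.7214 = 4.4572; the wedge equals the tax, 31.2.
DWL = ½ × 4.4572 × 31.2 = 69.53.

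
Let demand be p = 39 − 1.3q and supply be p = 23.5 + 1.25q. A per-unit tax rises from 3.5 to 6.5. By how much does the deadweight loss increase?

5.88

Competitive equilibrium: 39 − 1.3q = 23.5 + 1.25q → q* = 6.0784, p* = 31.098.
For a per-unit tax t: Δq = t/2.55, so DWL = ½·t·(t/2.55) = t²/5.1.
At t = 3.5: DWL = 2.402. At t = 6.5: DWL = 8.284.
Increase = 8.284 − 2.402 = 5.88.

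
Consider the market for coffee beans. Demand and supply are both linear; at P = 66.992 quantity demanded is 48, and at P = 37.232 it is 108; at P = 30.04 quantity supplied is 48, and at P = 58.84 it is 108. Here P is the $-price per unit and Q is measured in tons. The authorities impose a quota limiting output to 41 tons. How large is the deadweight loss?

$982.09

Demand slope = (37.232 − 66.992)/(108 − 48) = −0.496, so P = 90.8 − 0.496Q.
Supply slope = (58.84 − 30.04)/(108 − 48) = 0.48, so P = 7 + 0.48Q.
Competitive equilibrium: 90.8 − 0.496Q = 7 + 0.48Q → Q* = 85.8607, P* = 48.2131.
At Q = 41: demand price = 90.8 − 0.496·41 = 70.464; supply price = 7 + 0.48·41 = 26.68.
ΔQ = 85.8607 − 41 = 44.8607; wedge = 70.464 − 26.68 = 43.784.
Deadweight loss = ½ × 44.8607 × 43.784 = $982.09.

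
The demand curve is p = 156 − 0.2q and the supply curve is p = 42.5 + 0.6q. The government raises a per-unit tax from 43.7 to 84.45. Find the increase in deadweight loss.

Competitive equilibrium: 156 − 0.2q = 42.5 + 0.6q → q* = 141.875, p* = 127.625.
For a per-unit tax t: Δq = t/0.8, so DWL = ½·t·(t/0.8) = t²/1.6.
At t = 43.7: DWL = 1193.556. At t = 84.45: DWL = 4457.377.
Increase = 4457.377 − 1193.556 = 3263.82.

3263.82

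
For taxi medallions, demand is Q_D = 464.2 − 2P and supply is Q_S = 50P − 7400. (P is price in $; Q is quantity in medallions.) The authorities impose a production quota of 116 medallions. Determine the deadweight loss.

In inverse form: demand P = 232.1 − 0.5Q, supply P = 148 + 0.02Q.
Competitive equilibrium: 232.1 − 0.5Q = 148 + 0.02Q → Q* = 161.7308, P* = 151.2346.
At Q = 116: demand price = 232.1 − 0.5·116 = 174.1; supply price = 148 + 0.02·116 = 150.32.
ΔQ = 161.7308 − 116 = 45.7308; wedge = 174.1 − 150.32 = 23.78.
Welfare loss = ½ × 45.7308 × 23.78 = $543.74.

$543.74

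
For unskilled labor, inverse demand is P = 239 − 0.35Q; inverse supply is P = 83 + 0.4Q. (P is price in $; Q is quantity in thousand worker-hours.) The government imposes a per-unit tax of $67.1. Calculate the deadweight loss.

$3001.61 thousand

Competitive equilibrium: 239 − 0.35Q = 83 + 0.4Q → Q* = 208, P* = 166.2.
With the tax, the buyer price exceeds the seller price by 67.1: (239 − 0.35Q) − (83 + 0.4Q) = 67.1 → Q' = 118.5333.
ΔQ = 208 − 118.5333 = 89.4667; the wedge equals the tax, 67.1.
The triangle = ½ × 89.4667 × 67.1 = $3001.61 thousand.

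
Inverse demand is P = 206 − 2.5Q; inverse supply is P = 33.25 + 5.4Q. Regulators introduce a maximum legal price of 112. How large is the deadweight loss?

Competitive equilibrium: 206 − 2.5Q = 33.25 + 5.4Q → Q* = 21.8671, P* = 151.3323.
At the ceiling P = 112, quantity supplied = (112 − 33.25)/5.4 = 14.5833.
Willingness to pay at Q' = 14.5833: 206 − 2.5·14.5833 = 169.5418.
ΔQ = 21.8671 − 14.5833 = 7.2838; wedge = 169.5418 − 112 = 57.5418.
Welfare loss = ½ × 7.2838 × 57.5418 = 209.56.

209.56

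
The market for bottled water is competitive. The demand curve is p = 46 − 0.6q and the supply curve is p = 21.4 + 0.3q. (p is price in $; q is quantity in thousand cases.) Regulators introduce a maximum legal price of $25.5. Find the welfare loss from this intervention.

Competitive equilibrium: 46 − 0.6q = 21.4 + 0.3q → q* = 27.3333, p* = 29.6.
At the ceiling p = 25.5, quantity supplied = (25.5 − 21.4)/0.3 = 13.6667.
Willingness to pay at q' = 13.6667: 46 − 0.6·13.6667 = 37.8.
Δq = 27.3333 − 13.6667 = 13.6666; wedge = 37.8 − 25.5 = 12.3.
DWL = ½ × 13.6666 × 12.3 = $84.05 thousand.

$84.05 thousand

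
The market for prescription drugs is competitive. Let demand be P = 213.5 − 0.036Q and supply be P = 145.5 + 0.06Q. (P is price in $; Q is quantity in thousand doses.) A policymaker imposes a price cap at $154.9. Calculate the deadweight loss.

$14608.13 thousand

Competitive equilibrium: 213.5 − 0.036Q = 145.5 + 0.06Q → Q* = 708.3333, P* = 188.
At the ceiling P = 154.9, quantity supplied = (154.9 − 145.5)/0.06 = 156.6667.
Willingness to pay at Q' = 156.6667: 213.5 − 0.036·156.6667 = 207.86.
ΔQ = 708.3333 − 156.6667 = 551.6666; wedge = 207.86 − 154.9 = 52.96.
Deadweight loss = ½ × 551.6666 × 52.96 = $14608.13 thousand.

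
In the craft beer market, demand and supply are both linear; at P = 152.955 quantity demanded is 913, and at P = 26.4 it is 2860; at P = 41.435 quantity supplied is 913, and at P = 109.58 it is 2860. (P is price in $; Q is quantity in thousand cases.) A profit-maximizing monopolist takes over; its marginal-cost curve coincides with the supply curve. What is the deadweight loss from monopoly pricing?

$31919.08 thousand

Demand slope = (26.4 − 152.955)/(2860 − 913) = −0.065, so P = 212.3 − 0.065Q.
Supply slope = (109.58 − 41.435)/(2860 − 913) = 0.035, so P = 9.48 + 0.035Q.
Competitive equilibrium: 212.3 − 0.065Q = 9.48 + 0.035Q → Q* = 2028.2, P* = 80.467.
Marginal revenue: MR = 212.3 − 0.13Q. Set MR = MC: 212.3 − 0.13Q = 9.48 + 0.035Q → Q_m = 1229.21212.
Price P_m = 212.3 − 0.065·1229.21212 = 132.40121; MC(Q_m) = 9.48 + 0.035·1229.21212 = 52.50242.
Competitive Q* = 2028.2, so ΔQ = 798.98788; wedge = 132.40121 − 52.50242 = 79.89879.
Welfare loss = ½ × 798.98788 × 79.89879 = $31919.08 thousand.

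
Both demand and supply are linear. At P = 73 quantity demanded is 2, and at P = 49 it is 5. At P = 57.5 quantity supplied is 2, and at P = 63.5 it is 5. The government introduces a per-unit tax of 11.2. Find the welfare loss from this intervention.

6.272

Demand slope = (49 − 73)/(5 − 2) = −8, so P = 89 − 8Q.
Supply slope = (63.5 − 57.5)/(5 − 2) = 2, so P = 53.5 + 2Q.
Competitive equilibrium: 89 − 8Q = 53.5 + 2Q → Q* = 3.55, P* = 60.6.
With the tax, the buyer price exceeds the seller price by 11.2: (89 − 8Q) − (53.5 + 2Q) = 11.2 → Q' = 2.43.
ΔQ = 3.55 − 2.43 = 1.12; the wedge equals the tax, 11.2.
DWL = ½ × 1.12 × 11.2 = 6.272.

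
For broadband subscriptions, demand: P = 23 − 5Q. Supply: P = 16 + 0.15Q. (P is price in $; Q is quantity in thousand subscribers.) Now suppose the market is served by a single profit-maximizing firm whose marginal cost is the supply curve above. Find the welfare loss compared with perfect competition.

$1.15 thousand

Competitive equilibrium: 23 − 5Q = 16 + 0.15Q → Q* = 1.3592, P* = 16.2039.
Marginal revenue: MR = 23 − 10Q. Set MR = MC: 23 − 10Q = 16 + 0.15Q → Q_m = 0.6897.
Price P_m = 23 − 5·0.6897 = 19.5515; MC(Q_m) = 16 + 0.15·0.6897 = 16.1035.
Competitive Q* = 1.3592, so ΔQ = 0.6695; wedge = 19.5515 − 16.1035 = 3.448.
DWL = ½ × 0.6695 × 3.448 = $1.15 thousand.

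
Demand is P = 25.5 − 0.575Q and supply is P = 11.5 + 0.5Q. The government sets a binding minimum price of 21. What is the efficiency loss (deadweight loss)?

Competitive equilibrium: 25.5 − 0.575Q = 11.5 + 0.5Q → Q* = 13.0233, P* = 18.0116.
At the floor P = 21, quantity demanded = (25.5 − 21)/0.575 = 7.8261.
Sellers' marginal cost at Q' = 7.8261: 11.5 + 0.5·7.8261 = 15.4131.
ΔQ = 13.0233 − 7.8261 = 5.1972; wedge = 21 − 15.4131 = 5.5869.
Deadweight loss = ½ × 5.1972 × 5.5869 = 14.52.

14.52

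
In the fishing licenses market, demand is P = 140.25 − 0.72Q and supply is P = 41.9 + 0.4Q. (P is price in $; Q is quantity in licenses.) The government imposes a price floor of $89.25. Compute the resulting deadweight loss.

Competitive equilibrium: 140.25 − 0.72Q = 41.9 + 0.4Q → Q* = 87.8125, P* = 77.025.
At the floor P = 89.25, quantity demanded = (140.25 − 89.25)/0.72 = 70.8333.
Sellers' marginal cost at Q' = 70.8333: 41.9 + 0.4·70.8333 = 70.2333.
ΔQ = 87.8125 − 70.8333 = 16.9792; wedge = 89.25 − 70.2333 = 19.0167.
Deadweight loss = ½ × 16.9792 × 19.0167 = $161.44.

$161.44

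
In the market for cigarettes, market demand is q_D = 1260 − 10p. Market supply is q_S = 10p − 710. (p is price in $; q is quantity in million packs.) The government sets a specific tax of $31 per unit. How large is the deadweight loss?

In inverse form: demand p = 126 − 0.1q, supply p = 71 + 0.1q.
Competitive equilibrium: 126 − 0.1q = 71 + 0.1q → q* = 275, p* = 98.5.
With the tax, the buyer price exceeds the seller price by 31: (126 − 0.1q) − (71 + 0.1q) = 31 → q' = 120.
Δq = 275 − 120 = 155; the wedge equals the tax, 31.
The triangle = ½ × 155 × 31 = $2402.50 million.

$2402.50 million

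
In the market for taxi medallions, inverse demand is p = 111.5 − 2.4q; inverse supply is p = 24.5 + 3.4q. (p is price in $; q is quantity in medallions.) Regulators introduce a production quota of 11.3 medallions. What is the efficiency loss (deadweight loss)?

Competitive equilibrium: 111.5 − 2.4q = 24.5 + 3.4q → q* = 15, p* = 75.5.
At q = 11.3: demand price = 111.5 − 2.4·11.3 = 84.38; supply price = 24.5 + 3.4·11.3 = 62.92.
Δq = 15 − 11.3 = 3.7; wedge = 84.38 − 62.92 = 21.46.
Deadweight loss = ½ × 3.7 × 21.46 = $39.701.

$39.701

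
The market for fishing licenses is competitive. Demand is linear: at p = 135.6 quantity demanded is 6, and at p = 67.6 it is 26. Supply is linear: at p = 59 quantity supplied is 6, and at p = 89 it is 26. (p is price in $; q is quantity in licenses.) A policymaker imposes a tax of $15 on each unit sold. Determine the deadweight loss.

Demand slope = (67.6 − 135.6)/(26 − 6) = −3.4, so p = 156 − 3.4q.
Supply slope = (89 − 59)/(26 − 6) = 1.5, so p = 50 + 1.5q.
Competitive equilibrium: 156 − 3.4q = 50 + 1.5q → q* = 21.6327, p* = 82.449.
With the tax, the buyer price exceeds the seller price by 15: (156 − 3.4q) − (50 + 1.5q) = 15 → q' = 18.5714.
Δq = 21.6327 − 18.5714 = 3.0613; the wedge equals the tax, 15.
The triangle = ½ × 3.0613 × 15 = $22.96.

$22.96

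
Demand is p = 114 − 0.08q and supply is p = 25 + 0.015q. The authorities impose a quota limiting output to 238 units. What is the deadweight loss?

23198.06

Competitive equilibrium: 114 − 0.08q = 25 + 0.015q → q* = 936.8421, p* = 39.0526.
At q = 238: demand price = 114 − 0.08·238 = 94.96; supply price = 25 + 0.015·238 = 28.57.
Δq = 936.8421 − 238 = 698.8421; wedge = 94.96 − 28.57 = 66.39.
Welfare loss = ½ × 698.8421 × 66.39 = 23198.06.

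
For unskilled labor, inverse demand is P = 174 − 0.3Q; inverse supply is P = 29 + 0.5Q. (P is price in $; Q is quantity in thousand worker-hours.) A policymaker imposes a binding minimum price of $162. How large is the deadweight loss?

$7980.625 thousand

Competitive equilibrium: 174 − 0.3Q = 29 + 0.5Q → Q* = 181.25, P* = 119.625.
At the floor P = 162, quantity demanded = (174 − 162)/0.3 = 40.
Sellers' marginal cost at Q' = 40: 29 + 0.5·40 = 49.
ΔQ = 181.25 − 40 = 141.25; wedge = 162 − 49 = 113.
DWL = ½ × 141.25 × 113 = $7980.625 thousand.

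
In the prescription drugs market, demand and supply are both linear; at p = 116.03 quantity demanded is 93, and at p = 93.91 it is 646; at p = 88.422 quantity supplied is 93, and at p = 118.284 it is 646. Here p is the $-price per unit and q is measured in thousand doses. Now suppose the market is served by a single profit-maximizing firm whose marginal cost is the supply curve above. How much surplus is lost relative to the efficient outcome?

$626.27 thousand

Demand slope = (93.91 − 116.03)/(646 − 93) = −0.04, so p = 119.75 − 0.04q.
Supply slope = (118.284 − 88.422)/(646 − 93) = 0.054, so p = 83.4 + 0.054q.
Competitive equilibrium: 119.75 − 0.04q = 83.4 + 0.054q → q* = 386.7021, p* = 104.2819.
Marginal revenue: MR = 119.75 − 0.08q. Set MR = MC: 119.75 − 0.08q = 83.4 + 0.054q → q_m = 271.2687.
Price p_m = 119.75 − 0.04·271.2687 = 108.8993; MC(q_m) = 83.4 + 0.054·271.2687 = 98.0485.
Competitive q* = 386.7021, so Δq = 115.4334; wedge = 108.8993 − 98.0485 = 10.8508.
DWL = ½ × 115.4334 × 10.8508 = $626.27 thousand.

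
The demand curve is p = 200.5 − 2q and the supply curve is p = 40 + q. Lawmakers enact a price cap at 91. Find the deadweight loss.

9.375

Competitive equilibrium: 200.5 − 2q = 40 + q → q* = 53.5, p* = 93.5.
At the ceiling p = 91, quantity supplied = (91 − 40)/1 = 51.
Willingness to pay at q' = 51: 200.5 − 2·51 = 98.5.
Δq = 53.5 − 51 = 2.5; wedge = 98.5 − 91 = 7.5.
Welfare loss = ½ × 2.5 × 7.5 = 9.375.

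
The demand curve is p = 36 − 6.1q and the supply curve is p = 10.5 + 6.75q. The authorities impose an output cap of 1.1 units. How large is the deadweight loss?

5.03

Competitive equilibrium: 36 − 6.1q = 10.5 + 6.75q → q* = 1.9844, p* = 23.8949.
At q = 1.1: demand price = 36 − 6.1·1.1 = 29.29; supply price = 10.5 + 6.75·1.1 = 17.925.
Δq = 1.9844 − 1.1 = 0.8844; wedge = 29.29 − 17.925 = 11.365.
The triangle = ½ × 0.8844 × 11.365 = 5.03.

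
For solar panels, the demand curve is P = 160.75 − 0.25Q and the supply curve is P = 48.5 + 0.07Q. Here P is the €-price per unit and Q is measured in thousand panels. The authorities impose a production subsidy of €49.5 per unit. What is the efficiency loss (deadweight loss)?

€3828.52 thousand

Competitive equilibrium: 160.75 − 0.25Q = 48.5 + 0.07Q → Q* = 350.7813, P* = 73.0547.
The subsidy lowers effective supply by 49.5: P = 0.07Q − 1.
New quantity: 160.75 − 0.25Q = 0.07Q − 1 → Q' = 505.4688.
Overproduction ΔQ = 505.4688 − 350.7813 = 154.6875; wedge = subsidy = 49.5.
DWL = ½ × 154.6875 × 49.5 = €3828.52 thousand.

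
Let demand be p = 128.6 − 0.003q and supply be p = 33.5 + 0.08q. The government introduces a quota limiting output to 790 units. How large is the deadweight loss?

Competitive equilibrium: 128.6 − 0.003q = 33.5 + 0.08q → q* = 1145.7831, p* = 125.1627.
At q = 790: demand price = 128.6 − 0.003·790 = 126.23; supply price = 33.5 + 0.08·790 = 96.7.
Δq = 1145.7831 − 790 = 355.7831; wedge = 126.23 − 96.7 = 29.53.
The triangle = ½ × 355.7831 × 29.53 = 5253.14.

5253.14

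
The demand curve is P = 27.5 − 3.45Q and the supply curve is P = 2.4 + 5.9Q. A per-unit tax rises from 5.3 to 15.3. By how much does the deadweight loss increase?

11.02

Competitive equilibrium: 27.5 − 3.45Q = 2.4 + 5.9Q → Q* = 2.6845, P* = 18.2385.
For a per-unit tax t: ΔQ = t/9.35, so DWL = ½·t·(t/9.35) = t²/18.7.
At t = 5.3: DWL = 1.502. At t = 15.3: DWL = 12.518.
Increase = 12.518 − 1.502 = 11.02.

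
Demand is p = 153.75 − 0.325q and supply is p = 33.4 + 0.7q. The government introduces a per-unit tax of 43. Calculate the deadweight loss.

901.95

Competitive equilibrium: 153.75 − 0.325q = 33.4 + 0.7q → q* = 117.4146, p* = 115.5902.
With the tax, the buyer price exceeds the seller price by 43: (153.75 − 0.325q) − (33.4 + 0.7q) = 43 → q' = 75.4634.
Δq = 117.4146 − 75.4634 = 41.9512; the wedge equals the tax, 43.
The triangle = ½ × 41.9512 × 43 = 901.95.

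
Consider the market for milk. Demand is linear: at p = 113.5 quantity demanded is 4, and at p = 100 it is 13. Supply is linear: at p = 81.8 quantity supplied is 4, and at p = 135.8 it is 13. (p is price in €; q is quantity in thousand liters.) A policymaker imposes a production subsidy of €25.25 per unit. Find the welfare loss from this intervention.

€42.50 thousand

Demand slope = (100 − 113.5)/(13 − 4) = −1.5, so p = 119.5 − 1.5q.
Supply slope = (135.8 − 81.8)/(13 − 4) = 6, so p = 57.8 + 6q.
Competitive equilibrium: 119.5 − 1.5q = 57.8 + 6q → q* = 8.2267, p* = 107.16.
The subsidy lowers effective supply by 25.25: p = 32.55 + 6q.
New quantity: 119.5 − 1.5q = 32.55 + 6q → q' = 11.5933.
Overproduction Δq = 11.5933 − 8.2267 = 3.3666; wedge = subsidy = 25.25.
The triangle = ½ × 3.3666 × 25.25 = €42.50 thousand.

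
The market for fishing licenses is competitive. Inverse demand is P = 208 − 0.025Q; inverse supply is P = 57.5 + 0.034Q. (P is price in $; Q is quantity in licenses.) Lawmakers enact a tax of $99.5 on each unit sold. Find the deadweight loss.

$83900.42

Competitive equilibrium: 208 − 0.025Q = 57.5 + 0.034Q → Q* = 2550.8475, P* = 144.2288.
With the tax, the buyer price exceeds the seller price by 99.5: (208 − 0.025Q) − (57.5 + 0.034Q) = 99.5 → Q' = 864.4068.
ΔQ = 2550.8475 − 864.4068 = 1686.4407; the wedge equals the tax, 99.5.
Deadweight loss = ½ × 1686.4407 × 99.5 = $83900.42.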